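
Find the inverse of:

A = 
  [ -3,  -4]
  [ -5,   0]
det(A) = (-3)(0) - (-4)(-5) = -20
For a 2×2 matrix, A⁻¹ = (1/det(A)) · [[d, -b], [-c, a]]
    = (-1/20) · [[0, 4], [5, -3]]

A⁻¹ = 
  [   0, -1/5]
  [-1/4, 3/20]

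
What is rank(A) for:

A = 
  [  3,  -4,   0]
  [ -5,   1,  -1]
Row reduce:
R2 → R2 + (5/3)·R1
REF = 
  [    3,    -4,     0]
  [    0, -17/3,    -1]
Pivot columns: 1, 2 → 2 pivots.

rank(A) = 2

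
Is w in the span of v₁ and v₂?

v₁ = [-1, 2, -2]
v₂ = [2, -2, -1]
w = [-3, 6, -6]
Yes

Form the augmented matrix and row-reduce:
[v₁|v₂|w] = 
  [ -1,   2,  -3]
  [  2,  -2,   6]
  [ -2,  -1,  -6]
R2 → R2 + (2)·R1
R3 → R3 - (2)·R1
R3 → R3 + (5/2)·R2
REF = 
  [ -1,   2,  -3]
  [  0,   2,   0]
  [  0,   0,   0]

No row of the form [0 0 | nonzero], so the system is consistent. Back-substitution gives c₁ = 3, c₂ = 0: w = (3)·v₁ + (0)·v₂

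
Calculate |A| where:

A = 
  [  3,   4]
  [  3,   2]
-6

For a 2×2 matrix, det = ad - bc = (3)(2) - (4)(3) = -6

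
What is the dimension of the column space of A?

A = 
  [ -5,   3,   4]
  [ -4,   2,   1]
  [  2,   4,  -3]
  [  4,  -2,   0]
dim(Col(A)) = 3

Row reduce:
R2 → R2 - (4/5)·R1
R3 → R3 + (2/5)·R1
R4 → R4 + (4/5)·R1
R3 → R3 + (13)·R2
R4 → R4 + (1)·R2
R4 → R4 + (1/30)·R3
REF = 
  [   -5,     3,     4]
  [    0,  -2/5, -11/5]
  [    0,     0,   -30]
  [    0,     0,     0]
Pivot columns: 1, 2, 3 → 3 pivots.
dim(Col(A)) = number of pivot columns = 3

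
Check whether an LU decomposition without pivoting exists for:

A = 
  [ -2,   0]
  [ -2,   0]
Yes.
A[1,1] = -2 ≠ 0, so Gaussian elimination proceeds without a row swap: multiplier ℓ₂₁ = (-2)/(-2) = 1, and U[2,2] = 0 - (1)(0) = 0.
L = 
  [  1,   0]
  [  1,   1]
U = 
  [ -2,   0]
  [  0,   0]
Check row 2 of LU: [(1)(-2), (1)(0) + 0] = [-2, 0] = row 2 of A ✓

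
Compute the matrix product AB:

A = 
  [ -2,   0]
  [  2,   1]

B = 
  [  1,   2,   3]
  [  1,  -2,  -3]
A is 2×2 and B is 2×3, so AB is 2×3. Each entry is (row of A)·(column of B):
AB[1,1] = (-2)(1) + (0)(1) = -2
AB[1,2] = (-2)(2) + (0)(-2) = -4
AB[1,3] = (-2)(3) + (0)(-3) = -6
AB[2,1] = (2)(1) + (1)(1) = 3
AB[2,2] = (2)(2) + (1)(-2) = 2
AB[2,3] = (2)(3) + (1)(-3) = 3

AB = 
  [ -2,  -4,  -6]
  [  3,   2,   3]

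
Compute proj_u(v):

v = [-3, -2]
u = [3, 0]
v·u = (-3)(3) + (-2)(0) = -9
u·u = (3)² + (0)² = 9
proj_u(v) = (v·u / u·u) × u = (-9/9) × u = (-1) × u

proj_u(v) = [-3, 0]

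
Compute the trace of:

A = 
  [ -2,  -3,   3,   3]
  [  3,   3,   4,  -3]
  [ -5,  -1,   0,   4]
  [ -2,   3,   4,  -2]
-1

tr(A) = -2 + 3 + 0 + -2 = -1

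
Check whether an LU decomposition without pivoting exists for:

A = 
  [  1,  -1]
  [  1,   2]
Yes.
A[1,1] = 1 ≠ 0, so Gaussian elimination proceeds without a row swap: multiplier ℓ₂₁ = (1)/(1) = 1, and U[2,2] = 2 - (1)(-1) = 3.
L = 
  [  1,   0]
  [  1,   1]
U = 
  [  1,  -1]
  [  0,   3]
Check row 2 of LU: [(1)(1), (1)(-1) + 3] = [1, 2] = row 2 of A ✓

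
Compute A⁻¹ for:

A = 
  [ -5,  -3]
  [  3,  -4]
det(A) = (-5)(-4) - (-3)(3) = 29
For a 2×2 matrix, A⁻¹ = (1/det(A)) · [[d, -b], [-c, a]]
    = (1/29) · [[-4, 3], [-3, -5]]

A⁻¹ = 
  [-4/29,  3/29]
  [-3/29, -5/29]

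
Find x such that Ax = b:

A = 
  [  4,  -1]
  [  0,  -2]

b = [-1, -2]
Row reduce the augmented matrix [A|b]:
(already in echelon form)
REF = 
  [  4,  -1,  -1]
  [  0,  -2,  -2]

Back-substitution:
x₂ = (-2) / (-2) = 1
x₁ = (-1 - (-1)(1)) / 4 = 0

x = [0, 1]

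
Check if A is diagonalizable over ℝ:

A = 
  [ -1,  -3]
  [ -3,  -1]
Yes

tr(A) = -2, det(A) = -8
Characteristic polynomial: λ² - tr(A)λ + det(A) = λ² + 2λ - 8
λ² + 2λ - 8 = (λ + 4)(λ - 2)
Eigenvalues: 2, -4
λ=-4: alg. mult. = 1, geom. mult. = 2 - rank(A - (-4)I) = 2 - 1 = 1
λ=2: alg. mult. = 1, geom. mult. = 2 - rank(A - (2)I) = 2 - 1 = 1
Sum of geometric multiplicities equals n, so A has n independent eigenvectors.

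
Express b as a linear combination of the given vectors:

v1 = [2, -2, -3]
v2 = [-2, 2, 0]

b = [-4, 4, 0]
c1 = 0, c2 = 2

b = 0·v1 + 2·v2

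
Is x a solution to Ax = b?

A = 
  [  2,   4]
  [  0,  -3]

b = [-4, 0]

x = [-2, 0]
Yes

Ax = [-4, 0] = b ✓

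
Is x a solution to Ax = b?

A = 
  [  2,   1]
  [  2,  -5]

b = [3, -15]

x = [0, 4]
No

Ax = [4, -20] ≠ b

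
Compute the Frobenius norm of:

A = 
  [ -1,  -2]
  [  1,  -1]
||A||_F = 2.646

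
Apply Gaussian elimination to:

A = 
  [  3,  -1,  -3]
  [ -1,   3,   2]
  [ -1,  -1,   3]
Row operations:
R2 → R2 + (1/3)·R1
R3 → R3 + (1/3)·R1
R3 → R3 + (1/2)·R2

Resulting echelon form:
REF = 
  [  3,  -1,  -3]
  [  0, 8/3,   1]
  [  0,   0, 5/2]

Rank = 3 (number of non-zero pivot rows).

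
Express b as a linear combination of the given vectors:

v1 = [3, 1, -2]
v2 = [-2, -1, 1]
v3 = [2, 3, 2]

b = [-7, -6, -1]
c1 = -3, c2 = -3, c3 = -2

b = -3·v1 + -3·v2 + -2·v3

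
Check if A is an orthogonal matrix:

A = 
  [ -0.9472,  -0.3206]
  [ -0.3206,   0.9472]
Yes

AᵀA = 
  [  1,   0]
  [  0,   1]
≈ I (equal to I up to the 4-dp rounding of the entries)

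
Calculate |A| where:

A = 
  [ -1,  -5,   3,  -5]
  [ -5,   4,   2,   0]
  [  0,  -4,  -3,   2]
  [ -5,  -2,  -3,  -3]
-913

Cofactor expansion along row 1: det(A) = a₁₁M₁₁ - a₁₂M₁₂ + a₁₃M₁₃ - a₁₄M₁₄

M₁₁ = det[[4, 2, 0]; [-4, -3, 2]; [-2, -3, -3]]
  = (4)·((-3)(-3) - (2)(-3)) - (2)·((-4)(-3) - (2)(-2)) + (0)·((-4)(-3) - (-3)(-2))
  = (4)(15) - (2)(16) + (0)(6)
  = 28
M₁₂ = det[[-5, 2, 0]; [0, -3, 2]; [-5, -3, -3]]
  = (-5)·((-3)(-3) - (2)(-3)) - (2)·((0)(-3) - (2)(-5)) + (0)·((0)(-3) - (-3)(-5))
  = (-5)(15) - (2)(10) + (0)(-15)
  = -95
M₁₃ = det[[-5, 4, 0]; [0, -4, 2]; [-5, -2, -3]]
  = (-5)·((-4)(-3) - (2)(-2)) - (4)·((0)(-3) - (2)(-5)) + (0)·((0)(-2) - (-4)(-5))
  = (-5)(16) - (4)(10) + (0)(-20)
  = -120
M₁₄ = det[[-5, 4, 2]; [0, -4, -3]; [-5, -2, -3]]
  = (-5)·((-4)(-3) - (-3)(-2)) - (4)·((0)(-3) - (-3)(-5)) + (2)·((0)(-2) - (-4)(-5))
  = (-5)(6) - (4)(-15) + (2)(-20)
  = -10

det(A) = (-1)(28) - (-5)(-95) + (3)(-120) - (-5)(-10) = -913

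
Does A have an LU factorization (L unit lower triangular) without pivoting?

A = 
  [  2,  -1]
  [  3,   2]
Yes.
A[1,1] = 2 ≠ 0, so Gaussian elimination proceeds without a row swap: multiplier ℓ₂₁ = (3)/(2) = 3/2, and U[2,2] = 2 - (3/2)(-1) = 7/2.
L = 
  [  1,   0]
  [3/2,   1]
U = 
  [  2,  -1]
  [  0, 7/2]
Check row 2 of LU: [(3/2)(2), (3/2)(-1) + (7/2)] = [3, 2] = row 2 of A ✓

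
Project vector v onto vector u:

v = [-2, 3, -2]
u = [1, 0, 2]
v·u = (-2)(1) + (3)(0) + (-2)(2) = -6
u·u = (1)² + (0)² + (2)² = 5
proj_u(v) = (v·u / u·u) × u = (-6/5) × u

proj_u(v) = [-6/5, 0, -12/5]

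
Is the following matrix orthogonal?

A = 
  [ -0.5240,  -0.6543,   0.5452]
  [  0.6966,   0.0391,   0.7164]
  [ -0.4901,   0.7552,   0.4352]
Yes

AᵀA = 
  [  1,   0,   0.0001]
  [  0,   1,  -0.0001]
  [  0.0001,  -0.0001,   0.9999]
≈ I (equal to I up to the 4-dp rounding of the entries)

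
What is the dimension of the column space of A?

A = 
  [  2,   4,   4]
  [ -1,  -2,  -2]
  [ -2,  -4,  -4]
Row reduce:
R2 → R2 + (1/2)·R1
R3 → R3 + (1)·R1
REF = 
  [  2,   4,   4]
  [  0,   0,   0]
  [  0,   0,   0]
Pivot columns: 1 → 1 pivot.
dim(Col(A)) = number of pivot columns = 1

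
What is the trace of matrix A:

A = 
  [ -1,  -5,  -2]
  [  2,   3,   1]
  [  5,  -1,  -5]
-3

tr(A) = -1 + 3 + -5 = -3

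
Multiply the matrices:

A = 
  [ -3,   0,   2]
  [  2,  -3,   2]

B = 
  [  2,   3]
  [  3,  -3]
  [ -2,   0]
AB = 
  [-10,  -9]
  [ -9,  15]

A is 2×3 and B is 3×2, so AB is 2×2. Each entry is (row of A)·(column of B):
AB[1,1] = (-3)(2) + (0)(3) + (2)(-2) = -10
AB[1,2] = (-3)(3) + (0)(-3) + (2)(0) = -9
AB[2,1] = (2)(2) + (-3)(3) + (2)(-2) = -9
AB[2,2] = (2)(3) + (-3)(-3) + (2)(0) = 15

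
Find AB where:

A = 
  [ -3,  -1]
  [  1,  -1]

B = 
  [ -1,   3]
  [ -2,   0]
A is 2×2 and B is 2×2, so AB is 2×2. Each entry is (row of A)·(column of B):
AB[1,1] = (-3)(-1) + (-1)(-2) = 5
AB[1,2] = (-3)(3) + (-1)(0) = -9
AB[2,1] = (1)(-1) + (-1)(-2) = 1
AB[2,2] = (1)(3) + (-1)(0) = 3

AB = 
  [  5,  -9]
  [  1,   3]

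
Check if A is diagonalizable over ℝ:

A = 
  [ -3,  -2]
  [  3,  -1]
No

tr(A) = -4, det(A) = 9
Characteristic polynomial: λ² - tr(A)λ + det(A) = λ² + 4λ + 9
λ² + 4λ + 9 = 0  ⇒  λ = (-4 ± √((4)² - 4·(9)))/2 = (-4 ± √(-20))/2
  = -2 + i√5,  -2 - i√5
Eigenvalues: -2 + i√5, -2 - i√5  (≈ -2 + 2.236i, -2 - 2.236i)
Has complex eigenvalues (not diagonalizable over ℝ).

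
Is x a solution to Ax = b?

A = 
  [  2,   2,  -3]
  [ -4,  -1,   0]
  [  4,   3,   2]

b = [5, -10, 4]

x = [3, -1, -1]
No

Ax = [7, -11, 7] ≠ b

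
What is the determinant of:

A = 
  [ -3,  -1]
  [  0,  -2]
6

For a 2×2 matrix, det = ad - bc = (-3)(-2) - (-1)(0) = 6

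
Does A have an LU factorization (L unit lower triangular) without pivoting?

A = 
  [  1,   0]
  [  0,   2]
Yes.
A[1,1] = 1 ≠ 0, so Gaussian elimination proceeds without a row swap: multiplier ℓ₂₁ = (0)/(1) = 0, and U[2,2] = 2 - (0)(0) = 2.
L = 
  [  1,   0]
  [  0,   1]
U = 
  [  1,   0]
  [  0,   2]
Check row 2 of LU: [(0)(1), (0)(0) + 2] = [0, 2] = row 2 of A ✓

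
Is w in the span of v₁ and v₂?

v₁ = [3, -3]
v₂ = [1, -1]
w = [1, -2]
No

Form the augmented matrix and row-reduce:
[v₁|v₂|w] = 
  [  3,   1,   1]
  [ -3,  -1,  -2]
R2 → R2 + (1)·R1
REF = 
  [  3,   1,   1]
  [  0,   0,  -1]

Row 2 reads [0 0 | -1], i.e. 0 = -1, so the system is inconsistent and w ∉ span{v₁, v₂}.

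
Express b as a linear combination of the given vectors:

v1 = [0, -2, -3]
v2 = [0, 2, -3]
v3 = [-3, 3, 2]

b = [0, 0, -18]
c1 = 3, c2 = 3, c3 = 0

b = 3·v1 + 3·v2 + 0·v3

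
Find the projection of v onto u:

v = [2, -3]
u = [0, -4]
v·u = (2)(0) + (-3)(-4) = 12
u·u = (0)² + (-4)² = 16
proj_u(v) = (v·u / u·u) × u = (12/16) × u = (3/4) × u

proj_u(v) = [0, -3]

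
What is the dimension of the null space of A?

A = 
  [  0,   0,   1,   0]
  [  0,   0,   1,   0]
nullity(A) = 3

Row reduce:
R2 → R2 - (1)·R1
REF = 
  [  0,   0,   1,   0]
  [  0,   0,   0,   0]
Pivot columns: 3 → 1 pivot.
rank(A) = 1, so nullity(A) = 4 - 1 = 3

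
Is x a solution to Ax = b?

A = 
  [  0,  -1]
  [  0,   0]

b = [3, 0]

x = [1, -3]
Yes

Ax = [3, 0] = b ✓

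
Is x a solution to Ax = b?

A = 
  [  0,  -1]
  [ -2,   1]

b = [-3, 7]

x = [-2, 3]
Yes

Ax = [-3, 7] = b ✓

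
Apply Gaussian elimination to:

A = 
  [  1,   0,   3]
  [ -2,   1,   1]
Row operations:
R2 → R2 + (2)·R1

Resulting echelon form:
REF = 
  [  1,   0,   3]
  [  0,   1,   7]

Rank = 2 (number of non-zero pivot rows).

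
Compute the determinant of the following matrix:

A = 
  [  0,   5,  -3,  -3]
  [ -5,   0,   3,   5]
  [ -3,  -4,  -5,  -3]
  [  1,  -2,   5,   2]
510

Cofactor expansion along row 1: det(A) = a₁₁M₁₁ - a₁₂M₁₂ + a₁₃M₁₃ - a₁₄M₁₄

M₁₁ = det[[0, 3, 5]; [-4, -5, -3]; [-2, 5, 2]]
  = (0)·((-5)(2) - (-3)(5)) - (3)·((-4)(2) - (-3)(-2)) + (5)·((-4)(5) - (-5)(-2))
  = (0)(5) - (3)(-14) + (5)(-30)
  = -108
M₁₂ = det[[-5, 3, 5]; [-3, -5, -3]; [1, 5, 2]]
  = (-5)·((-5)(2) - (-3)(5)) - (3)·((-3)(2) - (-3)(1)) + (5)·((-3)(5) - (-5)(1))
  = (-5)(5) - (3)(-3) + (5)(-10)
  = -66
M₁₃ = det[[-5, 0, 5]; [-3, -4, -3]; [1, -2, 2]]
  = (-5)·((-4)(2) - (-3)(-2)) - (0)·((-3)(2) - (-3)(1)) + (5)·((-3)(-2) - (-4)(1))
  = (-5)(-14) - (0)(-3) + (5)(10)
  = 120
M₁₄ = det[[-5, 0, 3]; [-3, -4, -5]; [1, -2, 5]]
  = (-5)·((-4)(5) - (-5)(-2)) - (0)·((-3)(5) - (-5)(1)) + (3)·((-3)(-2) - (-4)(1))
  = (-5)(-30) - (0)(-10) + (3)(10)
  = 180

det(A) = (0)(-108) - (5)(-66) + (-3)(120) - (-3)(180) = 510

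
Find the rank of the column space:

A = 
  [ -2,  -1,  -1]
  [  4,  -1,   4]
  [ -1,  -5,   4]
dim(Col(A)) = 3

Row reduce:
R2 → R2 + (2)·R1
R3 → R3 - (1/2)·R1
R3 → R3 - (3/2)·R2
REF = 
  [ -2,  -1,  -1]
  [  0,  -3,   2]
  [  0,   0, 3/2]
Pivot columns: 1, 2, 3 → 3 pivots.
dim(Col(A)) = number of pivot columns = 3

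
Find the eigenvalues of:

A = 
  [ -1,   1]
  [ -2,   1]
λ = i, -i  (≈ 0 + 1i, 0 - 1i)

tr(A) = 0, det(A) = 1
Characteristic polynomial: λ² - tr(A)λ + det(A) = λ² + 1
λ² + 1 = 0  ⇒  λ = (0 ± √((0)² - 4·(1)))/2 = (0 ± √(-4))/2
  = i,  -i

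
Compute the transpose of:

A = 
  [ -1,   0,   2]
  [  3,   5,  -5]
Aᵀ = 
  [ -1,   3]
  [  0,   5]
  [  2,  -5]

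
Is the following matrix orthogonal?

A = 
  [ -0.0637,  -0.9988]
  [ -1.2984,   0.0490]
No

AᵀA = 
  [  1.6899,   0]
  [  0,   1]
≠ I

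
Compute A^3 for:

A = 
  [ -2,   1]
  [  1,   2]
A² = A·A:
A²[1,1] = (-2)(-2) + (1)(1) = 5
A²[1,2] = (-2)(1) + (1)(2) = 0
A²[2,1] = (1)(-2) + (2)(1) = 0
A²[2,2] = (1)(1) + (2)(2) = 5
A² = 
  [  5,   0]
  [  0,   5]

A^3 = A^2·A:
A^3[1,1] = (5)(-2) + (0)(1) = -10
A^3[1,2] = (5)(1) + (0)(2) = 5
A^3[2,1] = (0)(-2) + (5)(1) = 5
A^3[2,2] = (0)(1) + (5)(2) = 10
A^3 = 
  [-10,   5]
  [  5,  10]

Therefore
A^3 = 
  [-10,   5]
  [  5,  10]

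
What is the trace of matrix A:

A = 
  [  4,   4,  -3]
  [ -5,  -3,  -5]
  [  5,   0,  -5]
-4

tr(A) = 4 + -3 + -5 = -4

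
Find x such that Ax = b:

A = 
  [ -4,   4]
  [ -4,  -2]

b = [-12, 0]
x = [1, -2]

Row reduce the augmented matrix [A|b]:
R2 → R2 - (1)·R1
REF = 
  [ -4,   4, -12]
  [  0,  -6,  12]

Back-substitution:
x₂ = 12 / (-6) = -2
x₁ = (-12 - (4)(-2)) / (-4) = 1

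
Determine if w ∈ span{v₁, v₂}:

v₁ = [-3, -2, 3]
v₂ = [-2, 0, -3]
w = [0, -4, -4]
No

Form the augmented matrix and row-reduce:
[v₁|v₂|w] = 
  [ -3,  -2,   0]
  [ -2,   0,  -4]
  [  3,  -3,  -4]
R2 → R2 - (2/3)·R1
R3 → R3 + (1)·R1
R3 → R3 + (15/4)·R2
REF = 
  [ -3,  -2,   0]
  [  0, 4/3,  -4]
  [  0,   0, -19]

Row 3 reads [0 0 | -19], i.e. 0 = -19, so the system is inconsistent and w ∉ span{v₁, v₂}.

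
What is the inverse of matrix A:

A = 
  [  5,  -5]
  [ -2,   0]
det(A) = (5)(0) - (-5)(-2) = -10
For a 2×2 matrix, A⁻¹ = (1/det(A)) · [[d, -b], [-c, a]]
    = (-1/10) · [[0, 5], [2, 5]]

A⁻¹ = 
  [   0, -1/2]
  [-1/5, -1/2]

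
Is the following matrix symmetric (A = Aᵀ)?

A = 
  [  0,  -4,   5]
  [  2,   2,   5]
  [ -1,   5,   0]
No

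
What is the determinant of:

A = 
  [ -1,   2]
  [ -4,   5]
For a 2×2 matrix, det = ad - bc = (-1)(5) - (2)(-4) = 3

det(A) = 3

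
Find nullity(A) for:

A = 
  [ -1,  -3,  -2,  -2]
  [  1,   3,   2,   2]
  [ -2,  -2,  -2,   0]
nullity(A) = 2

Row reduce:
R2 → R2 + (1)·R1
R3 → R3 - (2)·R1
Swap R2 ↔ R3
REF = 
  [ -1,  -3,  -2,  -2]
  [  0,   4,   2,   4]
  [  0,   0,   0,   0]
Pivot columns: 1, 2 → 2 pivots.
rank(A) = 2, so nullity(A) = 4 - 2 = 2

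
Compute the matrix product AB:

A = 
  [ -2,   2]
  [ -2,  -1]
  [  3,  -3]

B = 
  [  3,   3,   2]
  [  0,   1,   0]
A is 3×2 and B is 2×3, so AB is 3×3. Each entry is (row of A)·(column of B):
AB[1,1] = (-2)(3) + (2)(0) = -6
AB[1,2] = (-2)(3) + (2)(1) = -4
AB[1,3] = (-2)(2) + (2)(0) = -4
AB[2,1] = (-2)(3) + (-1)(0) = -6
AB[2,2] = (-2)(3) + (-1)(1) = -7
AB[2,3] = (-2)(2) + (-1)(0) = -4
AB[3,1] = (3)(3) + (-3)(0) = 9
AB[3,2] = (3)(3) + (-3)(1) = 6
AB[3,3] = (3)(2) + (-3)(0) = 6

AB = 
  [ -6,  -4,  -4]
  [ -6,  -7,  -4]
  [  9,   6,   6]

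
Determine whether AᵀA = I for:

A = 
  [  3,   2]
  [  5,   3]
No

AᵀA = 
  [ 34,  21]
  [ 21,  13]
≠ I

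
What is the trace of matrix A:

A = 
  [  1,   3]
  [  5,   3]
4

tr(A) = 1 + 3 = 4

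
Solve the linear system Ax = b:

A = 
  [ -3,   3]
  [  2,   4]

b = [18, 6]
x = [-3, 3]

Row reduce the augmented matrix [A|b]:
R2 → R2 + (2/3)·R1
REF = 
  [ -3,   3,  18]
  [  0,   6,  18]

Back-substitution:
x₂ = 18 / 6 = 3
x₁ = (18 - (3)(3)) / (-3) = -3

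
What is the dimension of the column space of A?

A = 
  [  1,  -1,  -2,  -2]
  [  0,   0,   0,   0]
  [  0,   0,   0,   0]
Row reduce:
(no row operations needed)
REF = 
  [  1,  -1,  -2,  -2]
  [  0,   0,   0,   0]
  [  0,   0,   0,   0]
Pivot columns: 1 → 1 pivot.
dim(Col(A)) = number of pivot columns = 1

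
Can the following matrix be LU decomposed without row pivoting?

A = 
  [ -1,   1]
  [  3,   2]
Yes.
A[1,1] = -1 ≠ 0, so Gaussian elimination proceeds without a row swap: multiplier ℓ₂₁ = (3)/(-1) = -3, and U[2,2] = 2 - (-3)(1) = 5.
L = 
  [  1,   0]
  [ -3,   1]
U = 
  [ -1,   1]
  [  0,   5]
Check row 2 of LU: [(-3)(-1), (-3)(1) + 5] = [3, 2] = row 2 of A ✓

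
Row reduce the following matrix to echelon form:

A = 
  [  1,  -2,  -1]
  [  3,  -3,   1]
Row operations:
R2 → R2 - (3)·R1

Resulting echelon form:
REF = 
  [  1,  -2,  -1]
  [  0,   3,   4]

Rank = 2 (number of non-zero pivot rows).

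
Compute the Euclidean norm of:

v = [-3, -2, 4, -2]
5.745

||v||₂ = √((-3)² + (-2)² + (4)² + (-2)²) = √33 = 5.745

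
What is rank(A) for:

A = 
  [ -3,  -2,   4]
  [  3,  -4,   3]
Row reduce:
R2 → R2 + (1)·R1
REF = 
  [ -3,  -2,   4]
  [  0,  -6,   7]
Pivot columns: 1, 2 → 2 pivots.

rank(A) = 2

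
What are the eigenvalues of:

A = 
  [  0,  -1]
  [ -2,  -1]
tr(A) = -1, det(A) = -2
Characteristic polynomial: λ² - tr(A)λ + det(A) = λ² + λ - 2
λ² + λ - 2 = (λ + 2)(λ - 1)

λ = 1, -2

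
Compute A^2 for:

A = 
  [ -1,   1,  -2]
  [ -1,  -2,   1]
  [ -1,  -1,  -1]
A² = A·A:
A²[1,1] = (-1)(-1) + (1)(-1) + (-2)(-1) = 2
A²[1,2] = (-1)(1) + (1)(-2) + (-2)(-1) = -1
A²[1,3] = (-1)(-2) + (1)(1) + (-2)(-1) = 5
A²[2,1] = (-1)(-1) + (-2)(-1) + (1)(-1) = 2
A²[2,2] = (-1)(1) + (-2)(-2) + (1)(-1) = 2
A²[2,3] = (-1)(-2) + (-2)(1) + (1)(-1) = -1
A²[3,1] = (-1)(-1) + (-1)(-1) + (-1)(-1) = 3
A²[3,2] = (-1)(1) + (-1)(-2) + (-1)(-1) = 2
A²[3,3] = (-1)(-2) + (-1)(1) + (-1)(-1) = 2
A² = 
  [  2,  -1,   5]
  [  2,   2,  -1]
  [  3,   2,   2]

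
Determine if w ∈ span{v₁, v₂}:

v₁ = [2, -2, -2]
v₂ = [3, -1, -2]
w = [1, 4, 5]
No

Form the augmented matrix and row-reduce:
[v₁|v₂|w] = 
  [  2,   3,   1]
  [ -2,  -1,   4]
  [ -2,  -2,   5]
R2 → R2 + (1)·R1
R3 → R3 + (1)·R1
R3 → R3 - (1/2)·R2
REF = 
  [  2,   3,   1]
  [  0,   2,   5]
  [  0,   0, 7/2]

Row 3 reads [0 0 | 7/2], i.e. 0 = 7/2, so the system is inconsistent and w ∉ span{v₁, v₂}.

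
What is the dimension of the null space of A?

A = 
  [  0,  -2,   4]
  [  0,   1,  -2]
nullity(A) = 2

Row reduce:
R2 → R2 + (1/2)·R1
REF = 
  [  0,  -2,   4]
  [  0,   0,   0]
Pivot columns: 2 → 1 pivot.
rank(A) = 1, so nullity(A) = 3 - 1 = 2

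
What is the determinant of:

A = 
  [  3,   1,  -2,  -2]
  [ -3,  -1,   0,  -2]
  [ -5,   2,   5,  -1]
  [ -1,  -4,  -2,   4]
22

Cofactor expansion along row 1: det(A) = a₁₁M₁₁ - a₁₂M₁₂ + a₁₃M₁₃ - a₁₄M₁₄

M₁₁ = det[[-1, 0, -2]; [2, 5, -1]; [-4, -2, 4]]
  = (-1)·((5)(4) - (-1)(-2)) - (0)·((2)(4) - (-1)(-4)) + (-2)·((2)(-2) - (5)(-4))
  = (-1)(18) - (0)(4) + (-2)(16)
  = -50
M₁₂ = det[[-3, 0, -2]; [-5, 5, -1]; [-1, -2, 4]]
  = (-3)·((5)(4) - (-1)(-2)) - (0)·((-5)(4) - (-1)(-1)) + (-2)·((-5)(-2) - (5)(-1))
  = (-3)(18) - (0)(-21) + (-2)(15)
  = -84
M₁₃ = det[[-3, -1, -2]; [-5, 2, -1]; [-1, -4, 4]]
  = (-3)·((2)(4) - (-1)(-4)) - (-1)·((-5)(4) - (-1)(-1)) + (-2)·((-5)(-4) - (2)(-1))
  = (-3)(4) - (-1)(-21) + (-2)(22)
  = -77
M₁₄ = det[[-3, -1, 0]; [-5, 2, 5]; [-1, -4, -2]]
  = (-3)·((2)(-2) - (5)(-4)) - (-1)·((-5)(-2) - (5)(-1)) + (0)·((-5)(-4) - (2)(-1))
  = (-3)(16) - (-1)(15) + (0)(22)
  = -33

det(A) = (3)(-50) - (1)(-84) + (-2)(-77) - (-2)(-33) = 22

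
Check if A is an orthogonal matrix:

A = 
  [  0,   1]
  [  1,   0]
Yes

AᵀA = 
  [  1,   0]
  [  0,   1]
= I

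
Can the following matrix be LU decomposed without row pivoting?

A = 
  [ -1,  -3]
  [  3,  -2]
Yes.
A[1,1] = -1 ≠ 0, so Gaussian elimination proceeds without a row swap: multiplier ℓ₂₁ = (3)/(-1) = -3, and U[2,2] = -2 - (-3)(-3) = -11.
L = 
  [  1,   0]
  [ -3,   1]
U = 
  [ -1,  -3]
  [  0, -11]
Check row 2 of LU: [(-3)(-1), (-3)(-3) + (-11)] = [3, -2] = row 2 of A ✓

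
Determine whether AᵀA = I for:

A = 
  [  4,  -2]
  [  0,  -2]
No

AᵀA = 
  [ 16,  -8]
  [ -8,   8]
≠ I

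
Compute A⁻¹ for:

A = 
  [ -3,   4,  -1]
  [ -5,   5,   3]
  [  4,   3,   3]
det(A) = (-3)·((5)(3) - (3)(3)) - (4)·((-5)(3) - (3)(4)) + (-1)·((-5)(3) - (5)(4))
  = (-3)(6) - (4)(-27) + (-1)(-35)
  = 125
det(A) = 125 ≠ 0, so A is invertible.

Cofactors Cᵢⱼ = (-1)ⁱ⁺ʲ·Mᵢⱼ:
C = 
  [  6,  27, -35]
  [-15,  -5,  25]
  [ 17,  14,   5]

adj(A) = Cᵀ:
adj(A) = 
  [  6, -15,  17]
  [ 27,  -5,  14]
  [-35,  25,   5]

A⁻¹ = (1/125) · adj(A):
A⁻¹ = 
  [ 6/125,  -3/25, 17/125]
  [27/125,  -1/25, 14/125]
  [ -7/25,    1/5,   1/25]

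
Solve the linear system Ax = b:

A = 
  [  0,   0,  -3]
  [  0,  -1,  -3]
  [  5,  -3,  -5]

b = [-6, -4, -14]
x = [-2, -2, 2]

Row reduce the augmented matrix [A|b]:
Swap R1 ↔ R3
REF = 
  [  5,  -3,  -5, -14]
  [  0,  -1,  -3,  -4]
  [  0,   0,  -3,  -6]

Back-substitution:
x₃ = (-6) / (-3) = 2
x₂ = (-4 - (-3)(2)) / (-1) = -2
x₁ = (-14 - (-3)(-2) - (-5)(2)) / 5 = -2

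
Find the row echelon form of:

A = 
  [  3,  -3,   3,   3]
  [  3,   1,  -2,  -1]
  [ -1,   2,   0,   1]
Row operations:
R2 → R2 - (1)·R1
R3 → R3 + (1/3)·R1
R3 → R3 - (1/4)·R2

Resulting echelon form:
REF = 
  [  3,  -3,   3,   3]
  [  0,   4,  -5,  -4]
  [  0,   0, 9/4,   3]

Rank = 3 (number of non-zero pivot rows).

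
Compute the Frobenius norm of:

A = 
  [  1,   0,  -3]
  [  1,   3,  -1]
||A||_F = 4.583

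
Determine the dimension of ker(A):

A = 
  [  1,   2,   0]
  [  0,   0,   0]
nullity(A) = 2

Row reduce:
(no row operations needed)
REF = 
  [  1,   2,   0]
  [  0,   0,   0]
Pivot columns: 1 → 1 pivot.
rank(A) = 1, so nullity(A) = 3 - 1 = 2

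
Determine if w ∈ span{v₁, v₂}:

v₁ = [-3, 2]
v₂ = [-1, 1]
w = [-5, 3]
Yes

Form the augmented matrix and row-reduce:
[v₁|v₂|w] = 
  [ -3,  -1,  -5]
  [  2,   1,   3]
R2 → R2 + (2/3)·R1
REF = 
  [  -3,   -1,   -5]
  [   0,  1/3, -1/3]

No row of the form [0 0 | nonzero], so the system is consistent. Back-substitution gives c₁ = 2, c₂ = -1: w = (2)·v₁ + (-1)·v₂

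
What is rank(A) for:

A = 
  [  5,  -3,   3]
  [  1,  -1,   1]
rank(A) = 2

Row reduce:
R2 → R2 - (1/5)·R1
REF = 
  [   5,   -3,    3]
  [   0, -2/5,  2/5]
Pivot columns: 1, 2 → 2 pivots.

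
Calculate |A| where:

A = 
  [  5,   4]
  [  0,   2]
For a 2×2 matrix, det = ad - bc = (5)(2) - (4)(0) = 10

det(A) = 10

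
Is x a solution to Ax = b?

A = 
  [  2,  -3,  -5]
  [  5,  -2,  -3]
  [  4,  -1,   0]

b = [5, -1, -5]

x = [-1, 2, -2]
No

Ax = [2, -3, -6] ≠ b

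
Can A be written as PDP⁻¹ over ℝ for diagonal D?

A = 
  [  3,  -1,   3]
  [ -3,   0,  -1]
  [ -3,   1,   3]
No

Characteristic polynomial: det(λI - A) = λ³ - 6λ² + 16λ + 18
By the rational root theorem any rational root is an integer dividing 18; none of those is a root, so p(λ) has no rational roots and hence (being an irreducible cubic) no repeated roots.
Discriminant of the cubic: Δ = -31468
Δ < 0 ⇒ one real eigenvalue and a complex-conjugate pair: λ ≈ 3.415 + 3.164i, 3.415 - 3.164i, -0.8305
Has complex eigenvalues (not diagonalizable over ℝ).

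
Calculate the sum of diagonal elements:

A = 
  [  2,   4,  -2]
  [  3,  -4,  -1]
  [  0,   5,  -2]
-4

tr(A) = 2 + -4 + -2 = -4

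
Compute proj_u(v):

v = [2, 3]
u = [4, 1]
v·u = (2)(4) + (3)(1) = 11
u·u = (4)² + (1)² = 17
proj_u(v) = (v·u / u·u) × u = (11/17) × u

proj_u(v) = [44/17, 11/17]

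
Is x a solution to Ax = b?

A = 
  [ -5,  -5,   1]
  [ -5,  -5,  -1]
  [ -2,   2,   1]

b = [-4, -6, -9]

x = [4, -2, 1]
No

Ax = [-9, -11, -11] ≠ b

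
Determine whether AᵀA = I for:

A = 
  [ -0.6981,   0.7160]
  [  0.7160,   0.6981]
Yes

AᵀA = 
  [  1,   0]
  [  0,   1]
≈ I (equal to I up to the 4-dp rounding of the entries)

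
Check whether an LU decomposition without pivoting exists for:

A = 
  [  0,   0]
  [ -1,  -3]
No.
A[1,1] = 0 but A[2,1] = -1 ≠ 0. Any LU with L unit lower triangular has (LU)[1,1] = U[1,1] and (LU)[2,1] = L[2,1]·U[1,1]; matching A forces U[1,1] = 0, which then forces (LU)[2,1] = 0 ≠ -1. A row swap (pivoting) is required.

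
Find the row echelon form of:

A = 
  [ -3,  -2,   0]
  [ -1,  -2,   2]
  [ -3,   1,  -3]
Row operations:
R2 → R2 - (1/3)·R1
R3 → R3 - (1)·R1
R3 → R3 + (9/4)·R2

Resulting echelon form:
REF = 
  [  -3,   -2,    0]
  [   0, -4/3,    2]
  [   0,    0,  3/2]

Rank = 3 (number of non-zero pivot rows).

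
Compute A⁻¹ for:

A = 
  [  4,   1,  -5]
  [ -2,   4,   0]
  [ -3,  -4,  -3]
det(A) = (4)·((4)(-3) - (0)(-4)) - (1)·((-2)(-3) - (0)(-3)) + (-5)·((-2)(-4) - (4)(-3))
  = (4)(-12) - (1)(6) + (-5)(20)
  = -154
det(A) = -154 ≠ 0, so A is invertible.

Cofactors Cᵢⱼ = (-1)ⁱ⁺ʲ·Mᵢⱼ:
C = 
  [-12,  -6,  20]
  [ 23, -27,  13]
  [ 20,  10,  18]

adj(A) = Cᵀ:
adj(A) = 
  [-12,  23,  20]
  [ -6, -27,  10]
  [ 20,  13,  18]

A⁻¹ = (-1/154) · adj(A):
A⁻¹ = 
  [   6/77, -23/154,  -10/77]
  [   3/77,  27/154,   -5/77]
  [ -10/77, -13/154,   -9/77]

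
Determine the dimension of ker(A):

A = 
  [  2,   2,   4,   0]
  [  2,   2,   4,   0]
nullity(A) = 3

Row reduce:
R2 → R2 - (1)·R1
REF = 
  [  2,   2,   4,   0]
  [  0,   0,   0,   0]
Pivot columns: 1 → 1 pivot.
rank(A) = 1, so nullity(A) = 4 - 1 = 3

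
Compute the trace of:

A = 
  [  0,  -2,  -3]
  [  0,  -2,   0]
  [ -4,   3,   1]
-1

tr(A) = 0 + -2 + 1 = -1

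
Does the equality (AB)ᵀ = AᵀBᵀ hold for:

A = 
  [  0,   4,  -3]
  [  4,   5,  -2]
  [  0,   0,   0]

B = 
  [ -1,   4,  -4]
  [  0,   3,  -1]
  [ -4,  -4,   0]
No

(AB)ᵀ = 
  [ 12,   4,   0]
  [ 24,  39,   0]
  [ -4, -21,   0]

AᵀBᵀ = 
  [ 16,  12, -16]
  [ 16,  15, -36]
  [ -5,  -6,  20]

The two matrices differ, so (AB)ᵀ ≠ AᵀBᵀ in general. The correct identity is (AB)ᵀ = BᵀAᵀ.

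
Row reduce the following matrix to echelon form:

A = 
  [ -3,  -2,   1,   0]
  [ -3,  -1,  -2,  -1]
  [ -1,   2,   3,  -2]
Row operations:
R2 → R2 - (1)·R1
R3 → R3 - (1/3)·R1
R3 → R3 - (8/3)·R2

Resulting echelon form:
REF = 
  [  -3,   -2,    1,    0]
  [   0,    1,   -3,   -1]
  [   0,    0, 32/3,  2/3]

Rank = 3 (number of non-zero pivot rows).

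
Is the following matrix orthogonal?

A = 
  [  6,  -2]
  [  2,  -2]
No

AᵀA = 
  [ 40, -16]
  [-16,   8]
≠ I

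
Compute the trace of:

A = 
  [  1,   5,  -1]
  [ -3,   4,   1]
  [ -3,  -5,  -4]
1

tr(A) = 1 + 4 + -4 = 1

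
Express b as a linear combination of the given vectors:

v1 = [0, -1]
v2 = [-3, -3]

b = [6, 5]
c1 = 1, c2 = -2

b = 1·v1 + -2·v2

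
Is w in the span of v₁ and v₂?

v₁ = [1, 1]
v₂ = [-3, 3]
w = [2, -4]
Yes

Form the augmented matrix and row-reduce:
[v₁|v₂|w] = 
  [  1,  -3,   2]
  [  1,   3,  -4]
R2 → R2 - (1)·R1
REF = 
  [  1,  -3,   2]
  [  0,   6,  -6]

No row of the form [0 0 | nonzero], so the system is consistent. Back-substitution gives c₁ = -1, c₂ = -1: w = (-1)·v₁ + (-1)·v₂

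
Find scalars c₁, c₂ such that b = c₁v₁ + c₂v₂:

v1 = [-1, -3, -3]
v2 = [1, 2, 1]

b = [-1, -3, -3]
c1 = 1, c2 = 0

b = 1·v1 + 0·v2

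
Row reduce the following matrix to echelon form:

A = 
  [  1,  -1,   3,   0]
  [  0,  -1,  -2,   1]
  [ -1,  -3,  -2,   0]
Row operations:
R3 → R3 + (1)·R1
R3 → R3 - (4)·R2

Resulting echelon form:
REF = 
  [  1,  -1,   3,   0]
  [  0,  -1,  -2,   1]
  [  0,   0,   9,  -4]

Rank = 3 (number of non-zero pivot rows).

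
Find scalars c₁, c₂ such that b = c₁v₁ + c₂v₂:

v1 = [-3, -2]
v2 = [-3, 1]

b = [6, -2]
c1 = 0, c2 = -2

b = 0·v1 + -2·v2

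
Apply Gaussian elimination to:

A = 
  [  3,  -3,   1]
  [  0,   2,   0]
Row operations:
No row operations needed (already in echelon form).

Resulting echelon form:
REF = 
  [  3,  -3,   1]
  [  0,   2,   0]

Rank = 2 (number of non-zero pivot rows).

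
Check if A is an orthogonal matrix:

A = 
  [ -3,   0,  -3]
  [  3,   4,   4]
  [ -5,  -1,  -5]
No

AᵀA = 
  [ 43,  17,  46]
  [ 17,  17,  21]
  [ 46,  21,  50]
≠ I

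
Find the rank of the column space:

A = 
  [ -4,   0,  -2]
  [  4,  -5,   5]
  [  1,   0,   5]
dim(Col(A)) = 3

Row reduce:
R2 → R2 + (1)·R1
R3 → R3 + (1/4)·R1
REF = 
  [ -4,   0,  -2]
  [  0,  -5,   3]
  [  0,   0, 9/2]
Pivot columns: 1, 2, 3 → 3 pivots.
dim(Col(A)) = number of pivot columns = 3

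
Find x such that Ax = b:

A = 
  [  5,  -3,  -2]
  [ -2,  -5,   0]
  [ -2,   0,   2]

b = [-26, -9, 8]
x = [-3, 3, 1]

Row reduce the augmented matrix [A|b]:
R2 → R2 + (2/5)·R1
R3 → R3 + (2/5)·R1
R3 → R3 - (6/31)·R2
REF = 
  [    5,    -3,    -2,   -26]
  [    0, -31/5,  -4/5, -97/5]
  [    0,     0, 42/31, 42/31]

Back-substitution:
x₃ = (42/31) / (42/31) = 1
x₂ = (-97/5 - (-4/5)(1)) / (-31/5) = 3
x₁ = (-26 - (-3)(3) - (-2)(1)) / 5 = -3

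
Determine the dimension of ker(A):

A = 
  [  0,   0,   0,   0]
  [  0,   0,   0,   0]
nullity(A) = 4

Row reduce:
(no row operations needed)
REF = 
  [  0,   0,   0,   0]
  [  0,   0,   0,   0]
Pivot columns: none → 0 pivots.
rank(A) = 0, so nullity(A) = 4 - 0 = 4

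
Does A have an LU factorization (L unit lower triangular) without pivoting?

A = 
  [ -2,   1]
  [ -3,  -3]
Yes.
A[1,1] = -2 ≠ 0, so Gaussian elimination proceeds without a row swap: multiplier ℓ₂₁ = (-3)/(-2) = 3/2, and U[2,2] = -3 - (3/2)(1) = -9/2.
L = 
  [  1,   0]
  [3/2,   1]
U = 
  [  -2,    1]
  [   0, -9/2]
Check row 2 of LU: [(3/2)(-2), (3/2)(1) + (-9/2)] = [-3, -3] = row 2 of A ✓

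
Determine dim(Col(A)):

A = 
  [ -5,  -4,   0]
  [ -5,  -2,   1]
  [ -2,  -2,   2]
Row reduce:
R2 → R2 - (1)·R1
R3 → R3 - (2/5)·R1
R3 → R3 + (1/5)·R2
REF = 
  [  -5,   -4,    0]
  [   0,    2,    1]
  [   0,    0, 11/5]
Pivot columns: 1, 2, 3 → 3 pivots.
dim(Col(A)) = number of pivot columns = 3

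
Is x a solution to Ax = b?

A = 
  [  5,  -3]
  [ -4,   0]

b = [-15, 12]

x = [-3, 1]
No

Ax = [-18, 12] ≠ b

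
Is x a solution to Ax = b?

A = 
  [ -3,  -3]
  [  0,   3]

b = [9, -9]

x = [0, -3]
Yes

Ax = [9, -9] = b ✓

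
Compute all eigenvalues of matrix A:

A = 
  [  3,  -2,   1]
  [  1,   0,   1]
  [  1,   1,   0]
λ = -1, 2, 2

Characteristic polynomial: det(λI - A) = λ³ - 3λ² + 4
Testing integer divisors of the constant term: p(-1) = 0, so (λ + 1) is a factor:
p(λ) = (λ + 1)(λ² - 4λ + 4)
λ² - 4λ + 4 = (λ - 2)²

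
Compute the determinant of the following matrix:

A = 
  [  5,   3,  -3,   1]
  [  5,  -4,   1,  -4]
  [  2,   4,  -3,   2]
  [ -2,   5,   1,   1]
-68

Cofactor expansion along row 1: det(A) = a₁₁M₁₁ - a₁₂M₁₂ + a₁₃M₁₃ - a₁₄M₁₄

M₁₁ = det[[-4, 1, -4]; [4, -3, 2]; [5, 1, 1]]
  = (-4)·((-3)(1) - (2)(1)) - (1)·((4)(1) - (2)(5)) + (-4)·((4)(1) - (-3)(5))
  = (-4)(-5) - (1)(-6) + (-4)(19)
  = -50
M₁₂ = det[[5, 1, -4]; [2, -3, 2]; [-2, 1, 1]]
  = (5)·((-3)(1) - (2)(1)) - (1)·((2)(1) - (2)(-2)) + (-4)·((2)(1) - (-3)(-2))
  = (5)(-5) - (1)(6) + (-4)(-4)
  = -15
M₁₃ = det[[5, -4, -4]; [2, 4, 2]; [-2, 5, 1]]
  = (5)·((4)(1) - (2)(5)) - (-4)·((2)(1) - (2)(-2)) + (-4)·((2)(5) - (4)(-2))
  = (5)(-6) - (-4)(6) + (-4)(18)
  = -78
M₁₄ = det[[5, -4, 1]; [2, 4, -3]; [-2, 5, 1]]
  = (5)·((4)(1) - (-3)(5)) - (-4)·((2)(1) - (-3)(-2)) + (1)·((2)(5) - (4)(-2))
  = (5)(19) - (-4)(-4) + (1)(18)
  = 97

det(A) = (5)(-50) - (3)(-15) + (-3)(-78) - (1)(97) = -68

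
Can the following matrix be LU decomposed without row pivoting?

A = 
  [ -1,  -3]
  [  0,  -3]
Yes.
A[1,1] = -1 ≠ 0, so Gaussian elimination proceeds without a row swap: multiplier ℓ₂₁ = (0)/(-1) = 0, and U[2,2] = -3 - (0)(-3) = -3.
L = 
  [  1,   0]
  [  0,   1]
U = 
  [ -1,  -3]
  [  0,  -3]
Check row 2 of LU: [(0)(-1), (0)(-3) + (-3)] = [0, -3] = row 2 of A ✓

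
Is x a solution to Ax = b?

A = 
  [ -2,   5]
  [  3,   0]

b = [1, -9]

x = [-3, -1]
Yes

Ax = [1, -9] = b ✓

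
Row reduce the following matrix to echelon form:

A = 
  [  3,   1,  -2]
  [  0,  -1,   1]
Row operations:
No row operations needed (already in echelon form).

Resulting echelon form:
REF = 
  [  3,   1,  -2]
  [  0,  -1,   1]

Rank = 2 (number of non-zero pivot rows).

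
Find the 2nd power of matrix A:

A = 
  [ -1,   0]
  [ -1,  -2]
A² = A·A:
A²[1,1] = (-1)(-1) + (0)(-1) = 1
A²[1,2] = (-1)(0) + (0)(-2) = 0
A²[2,1] = (-1)(-1) + (-2)(-1) = 3
A²[2,2] = (-1)(0) + (-2)(-2) = 4
A² = 
  [  1,   0]
  [  3,   4]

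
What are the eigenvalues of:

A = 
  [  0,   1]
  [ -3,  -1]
tr(A) = -1, det(A) = 3
Characteristic polynomial: λ² - tr(A)λ + det(A) = λ² + λ + 3
λ² + λ + 3 = 0  ⇒  λ = (-1 ± √((1)² - 4·(3)))/2 = (-1 ± √(-11))/2
  = (-1 + i√11)/2,  (-1 - i√11)/2

λ = (-1 + i√11)/2, (-1 - i√11)/2  (≈ -0.5 + 1.658i, -0.5 - 1.658i)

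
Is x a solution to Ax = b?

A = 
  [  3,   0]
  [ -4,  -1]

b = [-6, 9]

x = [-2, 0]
No

Ax = [-6, 8] ≠ b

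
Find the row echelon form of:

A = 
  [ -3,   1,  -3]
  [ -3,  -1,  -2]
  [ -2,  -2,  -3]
Row operations:
R2 → R2 - (1)·R1
R3 → R3 - (2/3)·R1
R3 → R3 - (4/3)·R2

Resulting echelon form:
REF = 
  [  -3,    1,   -3]
  [   0,   -2,    1]
  [   0,    0, -7/3]

Rank = 3 (number of non-zero pivot rows).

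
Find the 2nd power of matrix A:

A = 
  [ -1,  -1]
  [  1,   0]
A² = A·A:
A²[1,1] = (-1)(-1) + (-1)(1) = 0
A²[1,2] = (-1)(-1) + (-1)(0) = 1
A²[2,1] = (1)(-1) + (0)(1) = -1
A²[2,2] = (1)(-1) + (0)(0) = -1
A² = 
  [  0,   1]
  [ -1,  -1]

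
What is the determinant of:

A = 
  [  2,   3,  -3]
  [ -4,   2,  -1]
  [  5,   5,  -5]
Cofactor expansion along row 1:
det(A) = (2)·((2)(-5) - (-1)(5)) - (3)·((-4)(-5) - (-1)(5)) + (-3)·((-4)(5) - (2)(5))
  = (2)(-5) - (3)(25) + (-3)(-30)
  = 5

det(A) = 5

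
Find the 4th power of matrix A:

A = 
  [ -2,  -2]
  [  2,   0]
A² = A·A:
A²[1,1] = (-2)(-2) + (-2)(2) = 0
A²[1,2] = (-2)(-2) + (-2)(0) = 4
A²[2,1] = (2)(-2) + (0)(2) = -4
A²[2,2] = (2)(-2) + (0)(0) = -4
A² = 
  [  0,   4]
  [ -4,  -4]

A^3 = A^2·A:
A^3[1,1] = (0)(-2) + (4)(2) = 8
A^3[1,2] = (0)(-2) + (4)(0) = 0
A^3[2,1] = (-4)(-2) + (-4)(2) = 0
A^3[2,2] = (-4)(-2) + (-4)(0) = 8
A^3 = 
  [  8,   0]
  [  0,   8]

A^4 = A^3·A:
A^4[1,1] = (8)(-2) + (0)(2) = -16
A^4[1,2] = (8)(-2) + (0)(0) = -16
A^4[2,1] = (0)(-2) + (8)(2) = 16
A^4[2,2] = (0)(-2) + (8)(0) = 0
A^4 = 
  [-16, -16]
  [ 16,   0]

Therefore
A^4 = 
  [-16, -16]
  [ 16,   0]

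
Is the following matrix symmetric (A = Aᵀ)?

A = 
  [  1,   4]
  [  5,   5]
No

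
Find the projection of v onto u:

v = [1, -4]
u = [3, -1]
proj_u(v) = [21/10, -7/10]

v·u = (1)(3) + (-4)(-1) = 7
u·u = (3)² + (-1)² = 10
proj_u(v) = (v·u / u·u) × u = (7/10) × u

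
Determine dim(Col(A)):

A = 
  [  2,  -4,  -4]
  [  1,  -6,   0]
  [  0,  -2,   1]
Row reduce:
R2 → R2 - (1/2)·R1
R3 → R3 - (1/2)·R2
REF = 
  [  2,  -4,  -4]
  [  0,  -4,   2]
  [  0,   0,   0]
Pivot columns: 1, 2 → 2 pivots.
dim(Col(A)) = number of pivot columns = 2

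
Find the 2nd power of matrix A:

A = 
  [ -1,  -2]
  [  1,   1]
A² = A·A:
A²[1,1] = (-1)(-1) + (-2)(1) = -1
A²[1,2] = (-1)(-2) + (-2)(1) = 0
A²[2,1] = (1)(-1) + (1)(1) = 0
A²[2,2] = (1)(-2) + (1)(1) = -1
A² = 
  [ -1,   0]
  [  0,  -1]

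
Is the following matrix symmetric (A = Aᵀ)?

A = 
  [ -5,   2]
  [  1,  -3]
No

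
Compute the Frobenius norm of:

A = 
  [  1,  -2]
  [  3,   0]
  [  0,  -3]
||A||_F = 4.796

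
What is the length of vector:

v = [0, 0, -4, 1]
4.123

||v||₂ = √((0)² + (0)² + (-4)² + (1)²) = √17 = 4.123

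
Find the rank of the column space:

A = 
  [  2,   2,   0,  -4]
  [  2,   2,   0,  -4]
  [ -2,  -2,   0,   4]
Row reduce:
R2 → R2 - (1)·R1
R3 → R3 + (1)·R1
REF = 
  [  2,   2,   0,  -4]
  [  0,   0,   0,   0]
  [  0,   0,   0,   0]
Pivot columns: 1 → 1 pivot.
dim(Col(A)) = number of pivot columns = 1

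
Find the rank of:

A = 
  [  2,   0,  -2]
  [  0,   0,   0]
rank(A) = 1

Row reduce:
(no row operations needed)
REF = 
  [  2,   0,  -2]
  [  0,   0,   0]
Pivot columns: 1 → 1 pivot.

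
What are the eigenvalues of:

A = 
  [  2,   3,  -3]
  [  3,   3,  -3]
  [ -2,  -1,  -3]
λ = -4, 3 + 2√3, 3 - 2√3  (≈ -4, 6.464, -0.4641)

Characteristic polynomial: det(λI - A) = λ³ - 2λ² - 27λ - 12
Testing integer divisors of the constant term: p(-4) = 0, so (λ + 4) is a factor:
p(λ) = (λ + 4)(λ² - 6λ - 3)
λ² - 6λ - 3 = 0  ⇒  λ = (6 ± √((-6)² - 4·(-3)))/2 = (6 ± √(48))/2
  = 3 + 2√3,  3 - 2√3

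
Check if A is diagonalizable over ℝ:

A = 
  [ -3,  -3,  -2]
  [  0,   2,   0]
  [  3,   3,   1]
No

Characteristic polynomial: det(λI - A) = λ³ - λ - 6
Testing integer divisors of the constant term: p(2) = 0, so (λ - 2) is a factor:
p(λ) = (λ - 2)(λ² + 2λ + 3)
λ² + 2λ + 3 = 0  ⇒  λ = (-2 ± √((2)² - 4·(3)))/2 = (-2 ± √(-8))/2
  = -1 + i√2,  -1 - i√2
Eigenvalues: 2, -1 + i√2, -1 - i√2  (≈ 2, -1 + 1.414i, -1 - 1.414i)
Has complex eigenvalues (not diagonalizable over ℝ).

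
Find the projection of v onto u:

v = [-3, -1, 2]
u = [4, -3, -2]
proj_u(v) = [-52/29, 39/29, 26/29]

v·u = (-3)(4) + (-1)(-3) + (2)(-2) = -13
u·u = (4)² + (-3)² + (-2)² = 29
proj_u(v) = (v·u / u·u) × u = (-13/29) × u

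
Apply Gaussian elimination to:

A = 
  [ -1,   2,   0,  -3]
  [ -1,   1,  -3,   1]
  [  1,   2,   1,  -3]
Row operations:
R2 → R2 - (1)·R1
R3 → R3 + (1)·R1
R3 → R3 + (4)·R2

Resulting echelon form:
REF = 
  [ -1,   2,   0,  -3]
  [  0,  -1,  -3,   4]
  [  0,   0, -11,  10]

Rank = 3 (number of non-zero pivot rows).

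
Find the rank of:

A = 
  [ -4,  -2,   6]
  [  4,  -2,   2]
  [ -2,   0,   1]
rank(A) = 2

Row reduce:
R2 → R2 + (1)·R1
R3 → R3 - (1/2)·R1
R3 → R3 + (1/4)·R2
REF = 
  [ -4,  -2,   6]
  [  0,  -4,   8]
  [  0,   0,   0]
Pivot columns: 1, 2 → 2 pivots.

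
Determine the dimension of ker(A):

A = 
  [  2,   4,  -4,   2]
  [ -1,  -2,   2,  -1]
nullity(A) = 3

Row reduce:
R2 → R2 + (1/2)·R1
REF = 
  [  2,   4,  -4,   2]
  [  0,   0,   0,   0]
Pivot columns: 1 → 1 pivot.
rank(A) = 1, so nullity(A) = 4 - 1 = 3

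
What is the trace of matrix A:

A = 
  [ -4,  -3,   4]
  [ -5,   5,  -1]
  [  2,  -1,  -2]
-1

tr(A) = -4 + 5 + -2 = -1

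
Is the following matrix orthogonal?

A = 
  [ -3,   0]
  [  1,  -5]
No

AᵀA = 
  [ 10,  -5]
  [ -5,  25]
≠ I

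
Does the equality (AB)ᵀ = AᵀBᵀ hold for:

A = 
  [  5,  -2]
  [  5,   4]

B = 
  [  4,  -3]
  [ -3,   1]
No

(AB)ᵀ = 
  [ 26,   8]
  [-17, -11]

AᵀBᵀ = 
  [  5, -10]
  [-20,  10]

The two matrices differ, so (AB)ᵀ ≠ AᵀBᵀ in general. The correct identity is (AB)ᵀ = BᵀAᵀ.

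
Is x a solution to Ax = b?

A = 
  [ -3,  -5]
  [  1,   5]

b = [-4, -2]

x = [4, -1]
No

Ax = [-7, -1] ≠ b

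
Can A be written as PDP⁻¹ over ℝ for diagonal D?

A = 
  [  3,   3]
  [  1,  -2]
Yes

tr(A) = 1, det(A) = -9
Characteristic polynomial: λ² - tr(A)λ + det(A) = λ² - λ - 9
λ² - λ - 9 = 0  ⇒  λ = (1 ± √((-1)² - 4·(-9)))/2 = (1 ± √(37))/2
  = (1 + √37)/2,  (1 - √37)/2
Eigenvalues: (1 + √37)/2, (1 - √37)/2  (≈ 3.541, -2.541)
The two irrational eigenvalues are distinct (simple), so each has alg. mult. = geom. mult. = 1.
Sum of geometric multiplicities equals n, so A has n independent eigenvectors.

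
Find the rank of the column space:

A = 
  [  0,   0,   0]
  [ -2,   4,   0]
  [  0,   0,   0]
Row reduce:
Swap R1 ↔ R2
REF = 
  [ -2,   4,   0]
  [  0,   0,   0]
  [  0,   0,   0]
Pivot columns: 1 → 1 pivot.
dim(Col(A)) = number of pivot columns = 1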